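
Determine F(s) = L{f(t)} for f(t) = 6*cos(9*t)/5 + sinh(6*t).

Apply the Laplace transform termwise.
L{sinh(6t)} = 6/(s^2 - 36); (6/5)·[L{cos(9t)} = s/(s^2 + 81)].

F(s) = 6*s/(5*(s^2 + 81)) + 6/(s^2 - 36)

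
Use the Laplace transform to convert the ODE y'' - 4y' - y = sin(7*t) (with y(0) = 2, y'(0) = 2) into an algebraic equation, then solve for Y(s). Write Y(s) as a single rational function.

Y(s) = (2*s^3 - 6*s^2 + 98*s - 287)/(s^4 - 4*s^3 + 48*s^2 - 196*s - 49)

Laplace-transform each side.
Using L{y''} = s^2 Y - s·y(0) - y'(0) and L{y'} = sY - y(0), with y(0) = 2, y'(0) = 2, the left side becomes (s^2 - 4*s - 1)Y - (2*s - 6).
The right side is L{sin(7*t)} = 7/(s^2 + 49).
So (s^2 - 4*s - 1)Y = 7/(s^2 + 49) + (2*s - 6).
Solve for Y(s) and write it as one ratio of polynomials.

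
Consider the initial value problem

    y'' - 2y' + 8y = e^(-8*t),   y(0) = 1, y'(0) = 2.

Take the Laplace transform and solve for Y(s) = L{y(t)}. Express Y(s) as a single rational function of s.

Y(s) = (s^2 + 8*s + 1)/(s^3 + 6*s^2 - 8*s + 64)

Take the Laplace transform of both sides.
The derivative rules (L{y''} = s^2 Y - s·y(0) - y'(0) and L{y'} = sY - y(0), with y(0) = 1, y'(0) = 2) turn the left side into (s^2 - 2*s + 8)Y - (s).
The right side is L{e^(-8*t)} = 1/(s + 8).
So (s^2 - 2*s + 8)Y = 1/(s + 8) + (s).
Isolate Y and clear denominators.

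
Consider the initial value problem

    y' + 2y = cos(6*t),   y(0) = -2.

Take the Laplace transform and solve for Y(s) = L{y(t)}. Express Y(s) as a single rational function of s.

Y(s) = (-2*s^2 + s - 72)/(s^3 + 2*s^2 + 36*s + 72)

Take the Laplace transform of both sides.
Using L{y'} = sY - y(0) = sY - (-2), the left side becomes (s + 2)Y - (-2).
The right side is L{cos(6*t)} = s/(s^2 + 36).
So (s + 2)Y = s/(s^2 + 36) + (-2).
Isolate Y and clear denominators.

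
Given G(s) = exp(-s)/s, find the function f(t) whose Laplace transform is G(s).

The factor e^(-s) signals a time shift by c = 1 (second shifting theorem).
L{1} = 1/s, so L^-1{1/s} = 1.
Hence the inverse is u(t - 1) times that function evaluated at t - 1.

f(t) = Heaviside(t - 1)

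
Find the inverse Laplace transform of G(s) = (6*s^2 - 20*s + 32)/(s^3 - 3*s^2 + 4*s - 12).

2*exp(3*t) - 4*sin(2*t) + 4*cos(2*t)

Factor the denominator: s^3 - 3*s^2 + 4*s - 12 = (s - 3)*(s^2 + 4).
Partial fraction decomposition gives [2/(s - 3)] + [4*s/(s^2 + 4)] + [-8/(s^2 + 4)].
Invert each term: 2/(s - 3) ↔ 2e^(3t); 4·s/(s^2 + 4) ↔ 4cos(2t); -4·2/(s^2 + 4) ↔ -4sin(2t).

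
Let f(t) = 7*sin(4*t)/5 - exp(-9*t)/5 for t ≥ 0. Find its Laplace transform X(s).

Apply the Laplace transform termwise.
(7/5)·[L{sin(4t)} = 4/(s^2 + 16)]; (-1/5)·[L{e^(-9t)} = 1/(s + 9)].

X(s) = 28/(5*(s^2 + 16)) - 1/(5*(s + 9))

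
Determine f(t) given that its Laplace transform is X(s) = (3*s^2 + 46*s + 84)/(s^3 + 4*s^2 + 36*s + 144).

f(t) = 5*sin(6*t) + 4*cos(6*t) - exp(-4*t)

Factor the denominator: s^3 + 4*s^2 + 36*s + 144 = (s + 4)*(s^2 + 36).
Partial fraction decomposition gives [-1/(s + 4)] + [4*s/(s^2 + 36)] + [30/(s^2 + 36)].
Invert each term: -1/(s + 4) ↔ -e^(-4t); 4·s/(s^2 + 36) ↔ 4cos(6t); 5·6/(s^2 + 36) ↔ 5sin(6t).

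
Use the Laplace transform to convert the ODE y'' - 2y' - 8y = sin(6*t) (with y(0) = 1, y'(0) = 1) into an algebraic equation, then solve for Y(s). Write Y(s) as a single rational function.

Laplace-transform each side.
Using L{y''} = s^2 Y - s·y(0) - y'(0) and L{y'} = sY - y(0), with y(0) = 1, y'(0) = 1, the left side becomes (s^2 - 2*s - 8)Y - (s - 1).
The right side is L{sin(6*t)} = 6/(s^2 + 36).
So (s^2 - 2*s - 8)Y = 6/(s^2 + 36) + (s - 1).
Solve for Y(s) and write it as one ratio of polynomials.

Y(s) = (s^3 - s^2 + 36*s - 30)/(s^4 - 2*s^3 + 28*s^2 - 72*s - 288)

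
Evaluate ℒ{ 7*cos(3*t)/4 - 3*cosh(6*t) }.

7*s/(4*(s^2 + 9)) - 3*s/(s^2 - 36)

Apply the Laplace transform termwise.
(7/4)·[L{cos(3t)} = s/(s^2 + 9)]; (-3)·[L{cosh(6t)} = s/(s^2 - 36)].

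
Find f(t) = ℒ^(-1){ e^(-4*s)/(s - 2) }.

The factor e^(-4s) signals a time shift by c = 4 (second shifting theorem).
L{e^(2t)} = 1/(s - 2), so L^-1{1/(s - 2)} = e^(2*t).
Hence the inverse is u(t - 4) times that function evaluated at t - 4.

f(t) = Heaviside(t - 4)*(exp(2*t - 8))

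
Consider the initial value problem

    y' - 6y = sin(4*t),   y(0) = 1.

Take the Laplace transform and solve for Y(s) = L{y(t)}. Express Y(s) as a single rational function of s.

Y(s) = (s^2 + 20)/(s^3 - 6*s^2 + 16*s - 96)

Apply the Laplace transform to the equation.
The derivative rules (L{y'} = sY - y(0) = sY - 1) turn the left side into (s - 6)Y - (1).
The right side is L{sin(4*t)} = 4/(s^2 + 16).
So (s - 6)Y = 4/(s^2 + 16) + (1).
Solve for Y(s) and write it as one ratio of polynomials.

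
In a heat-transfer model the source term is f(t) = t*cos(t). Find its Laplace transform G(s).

G(s) = (s - 1)*(s + 1)/(s^2 + 1)^2

L{cos(t)} = s/(s^2 + 1).
Then apply L{t·g(t)} = -d/ds[H(s)] with H(s) = s/(s^2 + 1):
differentiating 1 time and applying the sign gives (s - 1)*(s + 1)/(s^2 + 1)^2.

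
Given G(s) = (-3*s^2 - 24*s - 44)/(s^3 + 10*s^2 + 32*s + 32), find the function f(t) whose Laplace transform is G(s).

f(t) = -2*t*exp(-4*t) - 2*exp(-2*t) - exp(-4*t)

Factor the denominator: s^3 + 10*s^2 + 32*s + 32 = (s + 2)*(s + 4)^2.
Partial fraction decomposition gives [-1/(s + 4)] + [-2/(s + 4)^2] + [-2/(s + 2)].
Invert each term: -1/(s + 4) ↔ -e^(-4t); -2/(s + 4)^2 ↔ -2t·e^(-4t); -2/(s + 2) ↔ -2e^(-2t).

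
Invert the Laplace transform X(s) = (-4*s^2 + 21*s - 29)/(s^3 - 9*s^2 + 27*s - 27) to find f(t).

f(t) = -t^2*exp(3*t) - 3*t*exp(3*t) - 4*exp(3*t)

Factor the denominator: s^3 - 9*s^2 + 27*s - 27 = (s - 3)^3.
Partial fraction decomposition gives [-4/(s - 3)] + [-3/(s - 3)^2] + [-2/(s - 3)^3].
Invert each term: -4/(s - 3) ↔ -4e^(3t); -3/(s - 3)^2 ↔ -3t·e^(3t); -2/(s - 3)^3 ↔ (-1)t^2·e^(3t).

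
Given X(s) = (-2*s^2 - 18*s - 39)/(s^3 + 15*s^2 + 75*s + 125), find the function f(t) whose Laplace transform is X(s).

Factor the denominator: s^3 + 15*s^2 + 75*s + 125 = (s + 5)^3.
Partial fraction decomposition gives [-2/(s + 5)] + [2/(s + 5)^2] + [(s + 5)^(-3)].
Invert each term: -2/(s + 5) ↔ -2e^(-5t); 2/(s + 5)^2 ↔ 2t·e^(-5t); 1/(s + 5)^3 ↔ (1/2)t^2·e^(-5t).

f(t) = t^2*exp(-5*t)/2 + 2*t*exp(-5*t) - 2*exp(-5*t)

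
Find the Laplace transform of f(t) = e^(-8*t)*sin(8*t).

8/((s + 8)^2 + 64)

L{sin(8t)} = 8/(s^2 + 64).
By the first shifting theorem, multiplying by e^(-8t) replaces s with s + 8.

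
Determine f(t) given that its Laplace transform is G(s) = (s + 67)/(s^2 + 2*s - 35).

Factor the denominator: s^2 + 2*s - 35 = (s - 5)*(s + 7).
Partial fraction decomposition gives [6/(s - 5)] + [-5/(s + 7)].
Invert each term: 6/(s - 5) ↔ 6e^(5t); -5/(s + 7) ↔ -5e^(-7t).

f(t) = 6*exp(5*t) - 5*exp(-7*t)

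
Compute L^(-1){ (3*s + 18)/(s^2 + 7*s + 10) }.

Factor the denominator: s^2 + 7*s + 10 = (s + 2)*(s + 5).
Partial fraction decomposition gives [4/(s + 2)] + [-1/(s + 5)].
Invert each term: 4/(s + 2) ↔ 4e^(-2t); -1/(s + 5) ↔ -e^(-5t).

4*exp(-2*t) - exp(-5*t)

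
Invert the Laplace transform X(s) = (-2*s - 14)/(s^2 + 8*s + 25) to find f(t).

Complete the square in the denominator: s^2 + 8*s + 25 = (s + 4)^2 + 3^2.
Split the numerator to match: -2*s - 14 = -2·(s + 4) - 2·3.
Invert each term: -2·(s + 4)/((s + 4)^2 + 9) ↔ -2e^(-4t)cos(3t); -2·3/((s + 4)^2 + 9) ↔ -2e^(-4t)sin(3t).

f(t) = -2*exp(-4*t)*sin(3*t) - 2*exp(-4*t)*cos(3*t)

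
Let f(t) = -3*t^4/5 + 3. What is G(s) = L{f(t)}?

The transform is linear, so treat each term independently.
(-3/5)·[L{t^4} = 4!/s^5 = 24/s^5]; L{3} = 3/s.

G(s) = 3/s - 72/(5*s^5)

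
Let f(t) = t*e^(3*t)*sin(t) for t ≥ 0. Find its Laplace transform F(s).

F(s) = 2*(s - 3)/(s^2 - 6*s + 10)^2

L{sin(t)} = 1/(s^2 + 1).
Multiplying by e^(3t) shifts s → s - 3, so L{e^(3*t)*sin(t)} = 1/((s - 3)^2 + 1).
Then apply L{t·g(t)} = -d/ds[G(s)] with G(s) = 1/((s - 3)^2 + 1):
differentiating 1 time and applying the sign gives 2*(s - 3)/(s^2 - 6*s + 10)^2.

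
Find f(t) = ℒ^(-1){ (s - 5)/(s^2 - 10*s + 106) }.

Rewrite the denominator: s^2 - 10*s + 106 = (s - 5)^2 + 81.
The form in (s - 5) signals a first-shifting-theorem factor e^(5t).
Since L{cos(9t)} = s/(s^2 + 81), the inverse is e^(5*t)*cos(9*t).

f(t) = exp(5*t)*cos(9*t)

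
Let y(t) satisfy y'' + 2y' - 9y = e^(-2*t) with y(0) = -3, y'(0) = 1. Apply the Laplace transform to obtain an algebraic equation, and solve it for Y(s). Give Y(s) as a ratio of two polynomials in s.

Laplace-transform each side.
With L{y''} = s^2 Y - s·y(0) - y'(0) and L{y'} = sY - y(0), with y(0) = -3, y'(0) = 1: the LHS transforms to (s^2 + 2*s - 9)Y - (-3*s - 5).
The right side is L{e^(-2*t)} = 1/(s + 2).
So (s^2 + 2*s - 9)Y = 1/(s + 2) + (-3*s - 5).
Isolate Y and clear denominators.

Y(s) = (-3*s^2 - 11*s - 9)/(s^3 + 4*s^2 - 5*s - 18)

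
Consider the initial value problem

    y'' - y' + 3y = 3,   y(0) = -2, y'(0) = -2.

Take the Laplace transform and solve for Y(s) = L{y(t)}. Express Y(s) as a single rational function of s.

Y(s) = (-2*s^2 + 3)/(s^3 - s^2 + 3*s)

Take the Laplace transform of both sides.
Using L{y''} = s^2 Y - s·y(0) - y'(0) and L{y'} = sY - y(0), with y(0) = -2, y'(0) = -2, the left side becomes (s^2 - s + 3)Y - (-2*s).
The right side is L{3} = 3/s.
So (s^2 - s + 3)Y = 3/s + (-2*s).
Solve for Y(s) and write it as one ratio of polynomials.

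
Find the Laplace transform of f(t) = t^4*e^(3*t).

L{t^4} = 4!/s^5 = 24/s^5.
By the first shifting theorem, multiplying by e^(3t) replaces s with s - 3.

24/(s - 3)^5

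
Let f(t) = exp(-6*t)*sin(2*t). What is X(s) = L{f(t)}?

X(s) = 2/((s + 6)^2 + 4)

L{sin(2t)} = 2/(s^2 + 4).
By the first shifting theorem, multiplying by e^(-6t) replaces s with s + 6.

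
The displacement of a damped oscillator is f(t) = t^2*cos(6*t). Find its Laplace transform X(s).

L{cos(6t)} = s/(s^2 + 36).
Then apply L{t^2·g(t)} = (-1)^2 d^2/ds^2[G(s)] with G(s) = s/(s^2 + 36):
differentiating 2 times and applying the sign gives 2*s*(s^2 - 108)/(s^2 + 36)^3.

X(s) = 2*s*(s^2 - 108)/(s^2 + 36)^3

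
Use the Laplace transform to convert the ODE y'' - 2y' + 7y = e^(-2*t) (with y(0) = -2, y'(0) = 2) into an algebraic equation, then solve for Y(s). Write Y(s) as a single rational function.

Take the Laplace transform of both sides.
Using L{y''} = s^2 Y - s·y(0) - y'(0) and L{y'} = sY - y(0), with y(0) = -2, y'(0) = 2, the left side becomes (s^2 - 2*s + 7)Y - (-2*s + 6).
The right side is L{e^(-2*t)} = 1/(s + 2).
So (s^2 - 2*s + 7)Y = 1/(s + 2) + (-2*s + 6).
Isolate Y and clear denominators.

Y(s) = (-2*s^2 + 2*s + 13)/(s^3 + 3*s + 14)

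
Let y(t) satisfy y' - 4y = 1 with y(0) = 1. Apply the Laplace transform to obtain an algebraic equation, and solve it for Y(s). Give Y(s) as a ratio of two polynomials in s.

Take the Laplace transform of both sides.
The derivative rules (L{y'} = sY - y(0) = sY - 1) turn the left side into (s - 4)Y - (1).
The right side is L{1} = 1/s.
So (s - 4)Y = 1/s + (1).
Isolate Y and clear denominators.

Y(s) = (s + 1)/(s^2 - 4*s)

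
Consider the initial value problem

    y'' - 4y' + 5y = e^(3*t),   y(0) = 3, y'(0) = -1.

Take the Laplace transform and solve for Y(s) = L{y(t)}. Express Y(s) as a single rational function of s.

Y(s) = (3*s^2 - 22*s + 40)/(s^3 - 7*s^2 + 17*s - 15)

Laplace-transform each side.
With L{y''} = s^2 Y - s·y(0) - y'(0) and L{y'} = sY - y(0), with y(0) = 3, y'(0) = -1: the LHS transforms to (s^2 - 4*s + 5)Y - (3*s - 13).
The right side is L{e^(3*t)} = 1/(s - 3).
So (s^2 - 4*s + 5)Y = 1/(s - 3) + (3*s - 13).
Isolate Y and clear denominators.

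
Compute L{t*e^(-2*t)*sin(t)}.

2*(s + 2)/(s^2 + 4*s + 5)^2

L{sin(t)} = 1/(s^2 + 1).
Multiplying by e^(-2t) shifts s → s + 2, so L{e^(-2*t)*sin(t)} = 1/((s + 2)^2 + 1).
Then apply L{t·g(t)} = -d/ds[H(s)] with H(s) = 1/((s + 2)^2 + 1):
differentiating 1 time and applying the sign gives 2*(s + 2)/(s^2 + 4*s + 5)^2.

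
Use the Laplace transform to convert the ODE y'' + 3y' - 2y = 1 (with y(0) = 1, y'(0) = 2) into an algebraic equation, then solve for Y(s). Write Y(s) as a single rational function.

Transform both sides with L{·}.
The derivative rules (L{y''} = s^2 Y - s·y(0) - y'(0) and L{y'} = sY - y(0), with y(0) = 1, y'(0) = 2) turn the left side into (s^2 + 3*s - 2)Y - (s + 5).
The right side is L{1} = 1/s.
So (s^2 + 3*s - 2)Y = 1/s + (s + 5).
Solve for Y(s) and write it as one ratio of polynomials.

Y(s) = (s^2 + 5*s + 1)/(s^3 + 3*s^2 - 2*s)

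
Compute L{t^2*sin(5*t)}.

10*(3*s^2 - 25)/(s^2 + 25)^3

L{sin(5t)} = 5/(s^2 + 25).
Then apply L{t^2·g(t)} = (-1)^2 d^2/ds^2[G(s)] with G(s) = 5/(s^2 + 25):
differentiating 2 times and applying the sign gives 10*(3*s^2 - 25)/(s^2 + 25)^3.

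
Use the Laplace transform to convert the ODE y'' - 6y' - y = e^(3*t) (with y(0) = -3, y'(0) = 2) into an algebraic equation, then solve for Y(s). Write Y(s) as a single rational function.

Laplace-transform each side.
Using L{y''} = s^2 Y - s·y(0) - y'(0) and L{y'} = sY - y(0), with y(0) = -3, y'(0) = 2, the left side becomes (s^2 - 6*s - 1)Y - (-3*s + 20).
The right side is L{e^(3*t)} = 1/(s - 3).
So (s^2 - 6*s - 1)Y = 1/(s - 3) + (-3*s + 20).
Solve for Y(s) and write it as one ratio of polynomials.

Y(s) = (-3*s^2 + 29*s - 59)/(s^3 - 9*s^2 + 17*s + 3)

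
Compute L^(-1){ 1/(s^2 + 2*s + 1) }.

Rewrite the denominator: s^2 + 2*s + 1 = (s + 1)^2.
The form in (s + 1) signals a first-shifting-theorem factor e^(-t).
Since L{t} = 1!/s^2 = 1/s^2, the inverse is t*exp(-t).

t*exp(-t)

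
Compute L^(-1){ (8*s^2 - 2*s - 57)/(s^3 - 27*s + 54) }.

Factor the denominator: s^3 - 27*s + 54 = (s - 3)^2*(s + 6).
Partial fraction decomposition gives [5/(s - 3)] + [(s - 3)^(-2)] + [3/(s + 6)].
Invert each term: 5/(s - 3) ↔ 5e^(3t); 1/(s - 3)^2 ↔ t·e^(3t); 3/(s + 6) ↔ 3e^(-6t).

t*exp(3*t) + 5*exp(3*t) + 3*exp(-6*t)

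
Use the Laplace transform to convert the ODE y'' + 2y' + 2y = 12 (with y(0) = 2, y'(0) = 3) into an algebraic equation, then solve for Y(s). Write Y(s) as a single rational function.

Y(s) = (2*s^2 + 7*s + 12)/(s^3 + 2*s^2 + 2*s)

Apply the Laplace transform to the equation.
The derivative rules (L{y''} = s^2 Y - s·y(0) - y'(0) and L{y'} = sY - y(0), with y(0) = 2, y'(0) = 3) turn the left side into (s^2 + 2*s + 2)Y - (2*s + 7).
The right side is L{12} = 12/s.
So (s^2 + 2*s + 2)Y = 12/s + (2*s + 7).
Isolate Y and clear denominators.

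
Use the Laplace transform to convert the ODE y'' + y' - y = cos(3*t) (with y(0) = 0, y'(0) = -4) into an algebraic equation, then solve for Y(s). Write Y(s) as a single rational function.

Transform both sides with L{·}.
Using L{y''} = s^2 Y - s·y(0) - y'(0) and L{y'} = sY - y(0), with y(0) = 0, y'(0) = -4, the left side becomes (s^2 + s - 1)Y - (-4).
The right side is L{cos(3*t)} = s/(s^2 + 9).
So (s^2 + s - 1)Y = s/(s^2 + 9) + (-4).
Solve for Y(s) and write it as one ratio of polynomials.

Y(s) = (-4*s^2 + s - 36)/(s^4 + s^3 + 8*s^2 + 9*s - 9)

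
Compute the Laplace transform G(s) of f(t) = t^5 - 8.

G(s) = -8/s + 120/s^6

Apply the Laplace transform termwise.
L{t^5} = 5!/s^6 = 120/s^6; L{-8} = -8/s.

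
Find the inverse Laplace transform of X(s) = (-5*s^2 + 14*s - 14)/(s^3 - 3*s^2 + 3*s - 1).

Factor the denominator: s^3 - 3*s^2 + 3*s - 1 = (s - 1)^3.
Partial fraction decomposition gives [-5/(s - 1)] + [4/(s - 1)^2] + [-5/(s - 1)^3].
Invert each term: -5/(s - 1) ↔ -5e^(t); 4/(s - 1)^2 ↔ 4t·e^(t); -5/(s - 1)^3 ↔ (-5/2)t^2·e^(t).

-5*t^2*exp(t)/2 + 4*t*exp(t) - 5*exp(t)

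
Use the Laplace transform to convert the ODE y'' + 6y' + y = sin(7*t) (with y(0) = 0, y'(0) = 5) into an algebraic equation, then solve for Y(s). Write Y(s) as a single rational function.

Apply the Laplace transform to the equation.
Using L{y''} = s^2 Y - s·y(0) - y'(0) and L{y'} = sY - y(0), with y(0) = 0, y'(0) = 5, the left side becomes (s^2 + 6*s + 1)Y - (5).
The right side is L{sin(7*t)} = 7/(s^2 + 49).
So (s^2 + 6*s + 1)Y = 7/(s^2 + 49) + (5).
Isolate Y and clear denominators.

Y(s) = (5*s^2 + 252)/(s^4 + 6*s^3 + 50*s^2 + 294*s + 49)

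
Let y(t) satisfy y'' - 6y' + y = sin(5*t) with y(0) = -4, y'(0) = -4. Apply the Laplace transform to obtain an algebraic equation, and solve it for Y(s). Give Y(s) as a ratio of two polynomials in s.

Take the Laplace transform of both sides.
The derivative rules (L{y''} = s^2 Y - s·y(0) - y'(0) and L{y'} = sY - y(0), with y(0) = -4, y'(0) = -4) turn the left side into (s^2 - 6*s + 1)Y - (-4*s + 20).
The right side is L{sin(5*t)} = 5/(s^2 + 25).
So (s^2 - 6*s + 1)Y = 5/(s^2 + 25) + (-4*s + 20).
Divide through and combine into a single rational function.

Y(s) = (-4*s^3 + 20*s^2 - 100*s + 505)/(s^4 - 6*s^3 + 26*s^2 - 150*s + 25)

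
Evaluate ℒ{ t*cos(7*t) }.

L{cos(7t)} = s/(s^2 + 49).
Then apply L{t·g(t)} = -d/ds[H(s)] with H(s) = s/(s^2 + 49):
differentiating 1 time and applying the sign gives (s - 7)*(s + 7)/(s^2 + 49)^2.

(s - 7)*(s + 7)/(s^2 + 49)^2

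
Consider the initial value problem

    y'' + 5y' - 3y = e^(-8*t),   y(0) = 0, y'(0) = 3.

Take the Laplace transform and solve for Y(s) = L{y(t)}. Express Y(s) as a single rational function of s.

Laplace-transform each side.
Using L{y''} = s^2 Y - s·y(0) - y'(0) and L{y'} = sY - y(0), with y(0) = 0, y'(0) = 3, the left side becomes (s^2 + 5*s - 3)Y - (3).
The right side is L{e^(-8*t)} = 1/(s + 8).
So (s^2 + 5*s - 3)Y = 1/(s + 8) + (3).
Isolate Y and clear denominators.

Y(s) = (3*s + 25)/(s^3 + 13*s^2 + 37*s - 24)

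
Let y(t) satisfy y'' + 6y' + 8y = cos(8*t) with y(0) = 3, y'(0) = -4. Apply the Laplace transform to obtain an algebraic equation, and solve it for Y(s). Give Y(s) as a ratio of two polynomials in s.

Laplace-transform each side.
The derivative rules (L{y''} = s^2 Y - s·y(0) - y'(0) and L{y'} = sY - y(0), with y(0) = 3, y'(0) = -4) turn the left side into (s^2 + 6*s + 8)Y - (3*s + 14).
The right side is L{cos(8*t)} = s/(s^2 + 64).
So (s^2 + 6*s + 8)Y = s/(s^2 + 64) + (3*s + 14).
Solve for Y(s) and write it as one ratio of polynomials.

Y(s) = (3*s^3 + 14*s^2 + 193*s + 896)/(s^4 + 6*s^3 + 72*s^2 + 384*s + 512)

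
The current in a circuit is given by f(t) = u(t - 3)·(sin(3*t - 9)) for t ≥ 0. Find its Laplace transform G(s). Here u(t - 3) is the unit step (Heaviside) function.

G(s) = 3*exp(-3*s)/(s^2 + 9)

By the second shifting theorem, L{u(t - c)·g(t - c)} = e^(-cs)·H(s) with c = 3 and H(s) = L{g(t)}.
L{sin(3t)} = 3/(s^2 + 9).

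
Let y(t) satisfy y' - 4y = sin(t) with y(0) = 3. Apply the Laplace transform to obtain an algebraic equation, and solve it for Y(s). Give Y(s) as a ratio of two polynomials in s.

Take the Laplace transform of both sides.
The derivative rules (L{y'} = sY - y(0) = sY - 3) turn the left side into (s - 4)Y - (3).
The right side is L{sin(t)} = 1/(s^2 + 1).
So (s - 4)Y = 1/(s^2 + 1) + (3).
Divide through and combine into a single rational function.

Y(s) = (3*s^2 + 4)/(s^3 - 4*s^2 + s - 4)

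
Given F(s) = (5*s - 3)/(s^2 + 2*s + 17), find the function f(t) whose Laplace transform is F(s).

f(t) = -2*exp(-t)*sin(4*t) + 5*exp(-t)*cos(4*t)

Complete the square in the denominator: s^2 + 2*s + 17 = (s + 1)^2 + 4^2.
Split the numerator to match: 5*s - 3 = 5·(s + 1) - 2·4.
Invert each term: 5·(s + 1)/((s + 1)^2 + 16) ↔ 5e^(-t)cos(4t); -2·4/((s + 1)^2 + 16) ↔ -2e^(-t)sin(4t).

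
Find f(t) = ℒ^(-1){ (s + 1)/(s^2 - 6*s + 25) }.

Complete the square in the denominator: s^2 - 6*s + 25 = (s - 3)^2 + 4^2.
Split the numerator to match: s + 1 = 1·(s - 3) + 1·4.
Invert each term: 1·(s - 3)/((s - 3)^2 + 16) ↔ e^(3t)cos(4t); 1·4/((s - 3)^2 + 16) ↔ e^(3t)sin(4t).

f(t) = exp(3*t)*sin(4*t) + exp(3*t)*cos(4*t)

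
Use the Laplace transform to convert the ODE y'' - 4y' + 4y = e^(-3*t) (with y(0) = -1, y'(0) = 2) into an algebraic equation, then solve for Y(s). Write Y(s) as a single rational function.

Apply the Laplace transform to the equation.
With L{y''} = s^2 Y - s·y(0) - y'(0) and L{y'} = sY - y(0), with y(0) = -1, y'(0) = 2: the LHS transforms to (s^2 - 4*s + 4)Y - (-s + 6).
The right side is L{e^(-3*t)} = 1/(s + 3).
So (s^2 - 4*s + 4)Y = 1/(s + 3) + (-s + 6).
Isolate Y and clear denominators.

Y(s) = (-s^2 + 3*s + 19)/(s^3 - s^2 - 8*s + 12)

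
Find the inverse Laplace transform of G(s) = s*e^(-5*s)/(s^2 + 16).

The factor e^(-5s) signals a time shift by c = 5 (second shifting theorem).
L{cos(4t)} = s/(s^2 + 16), so L^-1{s/(s^2 + 16)} = cos(4*t).
Hence the inverse is u(t - 5) times that function evaluated at t - 5.

Heaviside(t - 5)*(cos(4*t - 20))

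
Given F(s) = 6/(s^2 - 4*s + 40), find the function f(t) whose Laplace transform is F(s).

f(t) = exp(2*t)*sin(6*t)

Rewrite the denominator: s^2 - 4*s + 40 = (s - 2)^2 + 36.
The form in (s - 2) signals a first-shifting-theorem factor e^(2t).
Since L{sin(6t)} = 6/(s^2 + 36), the inverse is exp(2*t)*sin(6*t).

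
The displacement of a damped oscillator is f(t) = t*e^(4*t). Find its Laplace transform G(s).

G(s) = (s - 4)^(-2)

L{e^(4t)} = 1/(s - 4).
Then apply L{t·g(t)} = -d/ds[H(s)] with H(s) = 1/(s - 4):
differentiating 1 time and applying the sign gives (s - 4)^(-2).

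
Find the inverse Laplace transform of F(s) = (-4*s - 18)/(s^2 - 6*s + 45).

-5*exp(3*t)*sin(6*t) - 4*exp(3*t)*cos(6*t)

Complete the square in the denominator: s^2 - 6*s + 45 = (s - 3)^2 + 6^2.
Split the numerator to match: -4*s - 18 = -4·(s - 3) - 5·6.
Invert each term: -4·(s - 3)/((s - 3)^2 + 36) ↔ -4e^(3t)cos(6t); -5·6/((s - 3)^2 + 36) ↔ -5e^(3t)sin(6t).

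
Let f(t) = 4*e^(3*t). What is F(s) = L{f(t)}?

L{4} = 4/s.
By the first shifting theorem, multiplying by e^(3t) replaces s with s - 3.

F(s) = 4/(s - 3)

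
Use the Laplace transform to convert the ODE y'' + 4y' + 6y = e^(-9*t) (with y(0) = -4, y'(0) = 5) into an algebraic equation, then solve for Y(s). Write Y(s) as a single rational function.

Laplace-transform each side.
With L{y''} = s^2 Y - s·y(0) - y'(0) and L{y'} = sY - y(0), with y(0) = -4, y'(0) = 5: the LHS transforms to (s^2 + 4*s + 6)Y - (-4*s - 11).
The right side is L{e^(-9*t)} = 1/(s + 9).
So (s^2 + 4*s + 6)Y = 1/(s + 9) + (-4*s - 11).
Divide through and combine into a single rational function.

Y(s) = (-4*s^2 - 47*s - 98)/(s^3 + 13*s^2 + 42*s + 54)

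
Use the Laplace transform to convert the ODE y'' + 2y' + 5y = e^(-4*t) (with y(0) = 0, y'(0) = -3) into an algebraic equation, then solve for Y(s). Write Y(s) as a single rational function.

Take the Laplace transform of both sides.
Using L{y''} = s^2 Y - s·y(0) - y'(0) and L{y'} = sY - y(0), with y(0) = 0, y'(0) = -3, the left side becomes (s^2 + 2*s + 5)Y - (-3).
The right side is L{e^(-4*t)} = 1/(s + 4).
So (s^2 + 2*s + 5)Y = 1/(s + 4) + (-3).
Solve for Y(s) and write it as one ratio of polynomials.

Y(s) = (-3*s - 11)/(s^3 + 6*s^2 + 13*s + 20)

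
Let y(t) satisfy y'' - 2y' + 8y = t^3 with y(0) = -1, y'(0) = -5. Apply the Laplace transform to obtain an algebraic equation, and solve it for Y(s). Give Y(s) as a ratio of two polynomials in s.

Y(s) = (-s^5 - 3*s^4 + 6)/(s^6 - 2*s^5 + 8*s^4)

Take the Laplace transform of both sides.
The derivative rules (L{y''} = s^2 Y - s·y(0) - y'(0) and L{y'} = sY - y(0), with y(0) = -1, y'(0) = -5) turn the left side into (s^2 - 2*s + 8)Y - (-s - 3).
The right side is L{t^3} = 6/s^4.
So (s^2 - 2*s + 8)Y = 6/s^4 + (-s - 3).
Divide through and combine into a single rational function.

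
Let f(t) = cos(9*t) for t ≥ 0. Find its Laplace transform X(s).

X(s) = s/(s^2 + 81)

L{cos(9t)} = s/(s^2 + 81).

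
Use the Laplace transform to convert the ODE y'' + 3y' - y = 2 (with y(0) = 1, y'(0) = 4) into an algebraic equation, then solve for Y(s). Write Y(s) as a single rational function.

Y(s) = (s^2 + 7*s + 2)/(s^3 + 3*s^2 - s)

Apply the Laplace transform to the equation.
The derivative rules (L{y''} = s^2 Y - s·y(0) - y'(0) and L{y'} = sY - y(0), with y(0) = 1, y'(0) = 4) turn the left side into (s^2 + 3*s - 1)Y - (s + 7).
The right side is L{2} = 2/s.
So (s^2 + 3*s - 1)Y = 2/s + (s + 7).
Solve for Y(s) and write it as one ratio of polynomials.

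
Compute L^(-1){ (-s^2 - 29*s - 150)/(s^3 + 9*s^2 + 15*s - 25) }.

5*t*exp(-5*t) - 5*exp(t) + 4*exp(-5*t)

Factor the denominator: s^3 + 9*s^2 + 15*s - 25 = (s - 1)*(s + 5)^2.
Partial fraction decomposition gives [4/(s + 5)] + [5/(s + 5)^2] + [-5/(s - 1)].
Invert each term: 4/(s + 5) ↔ 4e^(-5t); 5/(s + 5)^2 ↔ 5t·e^(-5t); -5/(s - 1) ↔ -5e^(t).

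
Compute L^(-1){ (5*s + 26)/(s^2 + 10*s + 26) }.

exp(-5*t)*sin(t) + 5*exp(-5*t)*cos(t)

Complete the square in the denominator: s^2 + 10*s + 26 = (s + 5)^2 + 1^2.
Split the numerator to match: 5*s + 26 = 5·(s + 5) + 1·1.
Invert each term: 5·(s + 5)/((s + 5)^2 + 1) ↔ 5e^(-5t)cos(t); 1·1/((s + 5)^2 + 1) ↔ e^(-5t)sin(t).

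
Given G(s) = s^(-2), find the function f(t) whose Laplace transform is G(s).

f(t) = t

Since L{t} = 1!/s^2 = 1/s^2, the inverse is t.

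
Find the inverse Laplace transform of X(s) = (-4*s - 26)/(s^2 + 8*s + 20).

-5*exp(-4*t)*sin(2*t) - 4*exp(-4*t)*cos(2*t)

Complete the square in the denominator: s^2 + 8*s + 20 = (s + 4)^2 + 2^2.
Split the numerator to match: -4*s - 26 = -4·(s + 4) - 5·2.
Invert each term: -4·(s + 4)/((s + 4)^2 + 4) ↔ -4e^(-4t)cos(2t); -5·2/((s + 4)^2 + 4) ↔ -5e^(-4t)sin(2t).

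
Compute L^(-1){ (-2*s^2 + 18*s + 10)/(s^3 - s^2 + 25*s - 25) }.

exp(t) + 3*sin(5*t) - 3*cos(5*t)

Factor the denominator: s^3 - s^2 + 25*s - 25 = (s - 1)*(s^2 + 25).
Partial fraction decomposition gives [1/(s - 1)] + [-3*s/(s^2 + 25)] + [15/(s^2 + 25)].
Invert each term: 1/(s - 1) ↔ e^(t); -3·s/(s^2 + 25) ↔ -3cos(5t); 3·5/(s^2 + 25) ↔ 3sin(5t).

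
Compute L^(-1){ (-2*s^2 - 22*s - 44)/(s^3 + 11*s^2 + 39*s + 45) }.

Factor the denominator: s^3 + 11*s^2 + 39*s + 45 = (s + 3)^2*(s + 5).
Partial fraction decomposition gives [-6/(s + 3)] + [2/(s + 3)^2] + [4/(s + 5)].
Invert each term: -6/(s + 3) ↔ -6e^(-3t); 2/(s + 3)^2 ↔ 2t·e^(-3t); 4/(s + 5) ↔ 4e^(-5t).

2*t*exp(-3*t) - 6*exp(-3*t) + 4*exp(-5*t)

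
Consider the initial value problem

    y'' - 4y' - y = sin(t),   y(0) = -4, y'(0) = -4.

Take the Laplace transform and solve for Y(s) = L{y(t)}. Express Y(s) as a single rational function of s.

Laplace-transform each side.
With L{y''} = s^2 Y - s·y(0) - y'(0) and L{y'} = sY - y(0), with y(0) = -4, y'(0) = -4: the LHS transforms to (s^2 - 4*s - 1)Y - (-4*s + 12).
The right side is L{sin(t)} = 1/(s^2 + 1).
So (s^2 - 4*s - 1)Y = 1/(s^2 + 1) + (-4*s + 12).
Isolate Y and clear denominators.

Y(s) = (-4*s^3 + 12*s^2 - 4*s + 13)/(s^4 - 4*s^3 - 4*s - 1)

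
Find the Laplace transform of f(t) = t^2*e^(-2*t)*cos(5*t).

L{cos(5t)} = s/(s^2 + 25).
Multiplying by e^(-2t) shifts s → s + 2, so L{e^(-2*t)*cos(5*t)} = (s + 2)/((s + 2)^2 + 25).
Then apply L{t^2·g(t)} = (-1)^2 d^2/ds^2[G(s)] with G(s) = (s + 2)/((s + 2)^2 + 25):
differentiating 2 times and applying the sign gives 2*(s + 2)*(s^2 + 4*s - 71)/(s^2 + 4*s + 29)^3.

2*(s + 2)*(s^2 + 4*s - 71)/(s^2 + 4*s + 29)^3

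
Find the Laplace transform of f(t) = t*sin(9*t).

L{sin(9t)} = 9/(s^2 + 81).
Then apply L{t·g(t)} = -d/ds[G(s)] with G(s) = 9/(s^2 + 81):
differentiating 1 time and applying the sign gives 18*s/(s^2 + 81)^2.

18*s/(s^2 + 81)^2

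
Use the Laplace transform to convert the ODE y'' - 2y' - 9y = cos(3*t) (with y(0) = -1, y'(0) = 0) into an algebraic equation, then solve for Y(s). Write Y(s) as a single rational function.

Laplace-transform each side.
With L{y''} = s^2 Y - s·y(0) - y'(0) and L{y'} = sY - y(0), with y(0) = -1, y'(0) = 0: the LHS transforms to (s^2 - 2*s - 9)Y - (-s + 2).
The right side is L{cos(3*t)} = s/(s^2 + 9).
So (s^2 - 2*s - 9)Y = s/(s^2 + 9) + (-s + 2).
Isolate Y and clear denominators.

Y(s) = (-s^3 + 2*s^2 - 8*s + 18)/(s^4 - 2*s^3 - 18*s - 81)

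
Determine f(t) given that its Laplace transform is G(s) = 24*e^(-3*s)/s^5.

The factor e^(-3s) signals a time shift by c = 3 (second shifting theorem).
L{t^4} = 4!/s^5 = 24/s^5, so L^-1{24/s^5} = t^4.
Hence the inverse is u(t - 3) times that function evaluated at t - 3.

f(t) = Heaviside(t - 3)*((t - 3)^4)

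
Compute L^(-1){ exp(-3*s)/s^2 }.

The factor e^(-3s) signals a time shift by c = 3 (second shifting theorem).
L{t} = 1!/s^2 = 1/s^2, so L^-1{s^(-2)} = t.
Hence the inverse is u(t - 3) times that function evaluated at t - 3.

Heaviside(t - 3)*(t - 3)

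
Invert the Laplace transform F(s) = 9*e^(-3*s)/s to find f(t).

The factor e^(-3s) signals a time shift by c = 3 (second shifting theorem).
L{9} = 9/s, so L^-1{9/s} = 9.
Hence the inverse is u(t - 3) times that function evaluated at t - 3.

f(t) = Heaviside(t - 3)*(9)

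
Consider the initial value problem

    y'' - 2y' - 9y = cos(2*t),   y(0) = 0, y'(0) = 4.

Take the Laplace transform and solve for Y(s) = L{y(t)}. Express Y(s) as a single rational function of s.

Apply the Laplace transform to the equation.
Using L{y''} = s^2 Y - s·y(0) - y'(0) and L{y'} = sY - y(0), with y(0) = 0, y'(0) = 4, the left side becomes (s^2 - 2*s - 9)Y - (4).
The right side is L{cos(2*t)} = s/(s^2 + 4).
So (s^2 - 2*s - 9)Y = s/(s^2 + 4) + (4).
Solve for Y(s) and write it as one ratio of polynomials.

Y(s) = (4*s^2 + s + 16)/(s^4 - 2*s^3 - 5*s^2 - 8*s - 36)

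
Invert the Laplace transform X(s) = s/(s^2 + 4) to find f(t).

f(t) = cos(2*t)

Since L{cos(2t)} = s/(s^2 + 4), the inverse is cos(2*t).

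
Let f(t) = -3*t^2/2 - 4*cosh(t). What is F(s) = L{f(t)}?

F(s) = -4*s/(s^2 - 1) - 3/s^3

Apply the Laplace transform termwise.
(-4)·[L{cosh(t)} = s/(s^2 - 1)]; (-3/2)·[L{t^2} = 2!/s^3 = 2/s^3].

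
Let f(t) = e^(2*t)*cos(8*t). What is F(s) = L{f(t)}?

F(s) = (s - 2)/((s - 2)^2 + 64)

L{cos(8t)} = s/(s^2 + 64).
By the first shifting theorem, multiplying by e^(2t) replaces s with s - 2.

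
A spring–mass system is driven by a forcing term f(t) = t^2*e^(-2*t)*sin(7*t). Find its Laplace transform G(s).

G(s) = 14*(3*s^2 + 12*s - 37)/(s^2 + 4*s + 53)^3

L{sin(7t)} = 7/(s^2 + 49).
Multiplying by e^(-2t) shifts s → s + 2, so L{e^(-2*t)*sin(7*t)} = 7/((s + 2)^2 + 49).
Then apply L{t^2·g(t)} = (-1)^2 d^2/ds^2[H(s)] with H(s) = 7/((s + 2)^2 + 49):
differentiating 2 times and applying the sign gives 14*(3*s^2 + 12*s - 37)/(s^2 + 4*s + 53)^3.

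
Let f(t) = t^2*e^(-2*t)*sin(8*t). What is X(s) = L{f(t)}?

X(s) = 16*(3*s^2 + 12*s - 52)/(s^2 + 4*s + 68)^3

L{sin(8t)} = 8/(s^2 + 64).
Multiplying by e^(-2t) shifts s → s + 2, so L{e^(-2*t)*sin(8*t)} = 8/((s + 2)^2 + 64).
Then apply L{t^2·g(t)} = (-1)^2 d^2/ds^2[G(s)] with G(s) = 8/((s + 2)^2 + 64):
differentiating 2 times and applying the sign gives 16*(3*s^2 + 12*s - 52)/(s^2 + 4*s + 68)^3.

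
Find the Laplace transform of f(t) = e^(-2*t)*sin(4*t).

L{sin(4t)} = 4/(s^2 + 16).
By the first shifting theorem, multiplying by e^(-2t) replaces s with s + 2.

4/((s + 2)^2 + 16)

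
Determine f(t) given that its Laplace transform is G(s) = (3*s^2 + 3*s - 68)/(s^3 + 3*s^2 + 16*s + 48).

Factor the denominator: s^3 + 3*s^2 + 16*s + 48 = (s + 3)*(s^2 + 16).
Partial fraction decomposition gives [-2/(s + 3)] + [5*s/(s^2 + 16)] + [-12/(s^2 + 16)].
Invert each term: -2/(s + 3) ↔ -2e^(-3t); 5·s/(s^2 + 16) ↔ 5cos(4t); -3·4/(s^2 + 16) ↔ -3sin(4t).

f(t) = -3*sin(4*t) + 5*cos(4*t) - 2*exp(-3*t)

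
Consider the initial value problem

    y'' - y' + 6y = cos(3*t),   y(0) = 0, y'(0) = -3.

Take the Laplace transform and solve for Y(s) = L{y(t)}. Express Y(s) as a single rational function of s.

Apply the Laplace transform to the equation.
Using L{y''} = s^2 Y - s·y(0) - y'(0) and L{y'} = sY - y(0), with y(0) = 0, y'(0) = -3, the left side becomes (s^2 - s + 6)Y - (-3).
The right side is L{cos(3*t)} = s/(s^2 + 9).
So (s^2 - s + 6)Y = s/(s^2 + 9) + (-3).
Solve for Y(s) and write it as one ratio of polynomials.

Y(s) = (-3*s^2 + s - 27)/(s^4 - s^3 + 15*s^2 - 9*s + 54)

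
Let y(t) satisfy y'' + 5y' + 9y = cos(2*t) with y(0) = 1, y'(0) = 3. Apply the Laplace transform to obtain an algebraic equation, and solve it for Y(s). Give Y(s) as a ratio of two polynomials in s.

Y(s) = (s^3 + 8*s^2 + 5*s + 32)/(s^4 + 5*s^3 + 13*s^2 + 20*s + 36)

Apply the Laplace transform to the equation.
With L{y''} = s^2 Y - s·y(0) - y'(0) and L{y'} = sY - y(0), with y(0) = 1, y'(0) = 3: the LHS transforms to (s^2 + 5*s + 9)Y - (s + 8).
The right side is L{cos(2*t)} = s/(s^2 + 4).
So (s^2 + 5*s + 9)Y = s/(s^2 + 4) + (s + 8).
Divide through and combine into a single rational function.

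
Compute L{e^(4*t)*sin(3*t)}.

L{sin(3t)} = 3/(s^2 + 9).
By the first shifting theorem, multiplying by e^(4t) replaces s with s - 4.

3/((s - 4)^2 + 9)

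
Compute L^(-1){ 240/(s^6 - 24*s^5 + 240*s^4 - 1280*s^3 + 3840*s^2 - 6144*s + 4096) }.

2*t^5*exp(4*t)

Rewrite the denominator: s^6 - 24*s^5 + 240*s^4 - 1280*s^3 + 3840*s^2 - 6144*s + 4096 = (s - 4)^6.
The form in (s - 4) signals a first-shifting-theorem factor e^(4t).
Since L{t^5} = 5!/s^6 = 120/s^6, the inverse is t^5*exp(4*t), scaled by 2.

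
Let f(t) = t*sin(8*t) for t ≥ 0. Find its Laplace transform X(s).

X(s) = 16*s/(s^2 + 64)^2

L{sin(8t)} = 8/(s^2 + 64).
Then apply L{t·g(t)} = -d/ds[G(s)] with G(s) = 8/(s^2 + 64):
differentiating 1 time and applying the sign gives 16*s/(s^2 + 64)^2.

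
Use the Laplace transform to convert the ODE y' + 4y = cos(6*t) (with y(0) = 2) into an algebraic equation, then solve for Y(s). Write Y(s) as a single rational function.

Y(s) = (2*s^2 + s + 72)/(s^3 + 4*s^2 + 36*s + 144)

Take the Laplace transform of both sides.
With L{y'} = sY - y(0) = sY - 2: the LHS transforms to (s + 4)Y - (2).
The right side is L{cos(6*t)} = s/(s^2 + 36).
So (s + 4)Y = s/(s^2 + 36) + (2).
Divide through and combine into a single rational function.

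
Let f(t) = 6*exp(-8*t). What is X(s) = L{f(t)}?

L{6} = 6/s.
By the first shifting theorem, multiplying by e^(-8t) replaces s with s + 8.

X(s) = 6/(s + 8)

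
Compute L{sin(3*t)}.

L{sin(3t)} = 3/(s^2 + 9).

3/(s^2 + 9)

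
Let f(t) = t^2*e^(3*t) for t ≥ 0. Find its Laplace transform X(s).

L{e^(3t)} = 1/(s - 3).
Then apply L{t^2·g(t)} = (-1)^2 d^2/ds^2[G(s)] with G(s) = 1/(s - 3):
differentiating 2 times and applying the sign gives 2/(s - 3)^3.

X(s) = 2/(s - 3)^3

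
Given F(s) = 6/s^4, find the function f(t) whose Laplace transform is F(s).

Since L{t^3} = 3!/s^4 = 6/s^4, the inverse is t^3.

f(t) = t^3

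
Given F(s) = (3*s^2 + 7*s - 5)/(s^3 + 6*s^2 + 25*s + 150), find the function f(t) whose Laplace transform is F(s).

Factor the denominator: s^3 + 6*s^2 + 25*s + 150 = (s + 6)*(s^2 + 25).
Partial fraction decomposition gives [1/(s + 6)] + [2*s/(s^2 + 25)] + [-5/(s^2 + 25)].
Invert each term: 1/(s + 6) ↔ e^(-6t); 2·s/(s^2 + 25) ↔ 2cos(5t); -1·5/(s^2 + 25) ↔ -sin(5t).

f(t) = -sin(5*t) + 2*cos(5*t) + exp(-6*t)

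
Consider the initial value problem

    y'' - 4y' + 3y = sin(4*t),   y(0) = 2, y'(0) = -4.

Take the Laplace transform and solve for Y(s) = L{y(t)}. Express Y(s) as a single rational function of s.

Y(s) = (2*s^3 - 12*s^2 + 32*s - 188)/(s^4 - 4*s^3 + 19*s^2 - 64*s + 48)

Transform both sides with L{·}.
Using L{y''} = s^2 Y - s·y(0) - y'(0) and L{y'} = sY - y(0), with y(0) = 2, y'(0) = -4, the left side becomes (s^2 - 4*s + 3)Y - (2*s - 12).
The right side is L{sin(4*t)} = 4/(s^2 + 16).
So (s^2 - 4*s + 3)Y = 4/(s^2 + 16) + (2*s - 12).
Divide through and combine into a single rational function.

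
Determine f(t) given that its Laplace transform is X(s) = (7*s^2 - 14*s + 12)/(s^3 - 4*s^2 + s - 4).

f(t) = 4*exp(4*t) - 2*sin(t) + 3*cos(t)

Factor the denominator: s^3 - 4*s^2 + s - 4 = (s - 4)*(s^2 + 1).
Partial fraction decomposition gives [4/(s - 4)] + [3*s/(s^2 + 1)] + [-2/(s^2 + 1)].
Invert each term: 4/(s - 4) ↔ 4e^(4t); 3·s/(s^2 + 1) ↔ 3cos(t); -2·1/(s^2 + 1) ↔ -2sin(t).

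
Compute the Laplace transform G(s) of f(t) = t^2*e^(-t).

L{e^(-t)} = 1/(s + 1).
Then apply L{t^2·g(t)} = (-1)^2 d^2/ds^2[H(s)] with H(s) = 1/(s + 1):
differentiating 2 times and applying the sign gives 2/(s + 1)^3.

G(s) = 2/(s + 1)^3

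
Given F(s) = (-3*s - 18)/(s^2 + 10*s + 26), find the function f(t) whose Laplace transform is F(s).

f(t) = -3*exp(-5*t)*sin(t) - 3*exp(-5*t)*cos(t)

Complete the square in the denominator: s^2 + 10*s + 26 = (s + 5)^2 + 1^2.
Split the numerator to match: -3*s - 18 = -3·(s + 5) - 3·1.
Invert each term: -3·(s + 5)/((s + 5)^2 + 1) ↔ -3e^(-5t)cos(t); -3·1/((s + 5)^2 + 1) ↔ -3e^(-5t)sin(t).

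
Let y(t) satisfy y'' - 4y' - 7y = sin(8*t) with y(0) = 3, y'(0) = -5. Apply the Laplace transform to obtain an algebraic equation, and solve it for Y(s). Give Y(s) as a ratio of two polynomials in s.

Transform both sides with L{·}.
With L{y''} = s^2 Y - s·y(0) - y'(0) and L{y'} = sY - y(0), with y(0) = 3, y'(0) = -5: the LHS transforms to (s^2 - 4*s - 7)Y - (3*s - 17).
The right side is L{sin(8*t)} = 8/(s^2 + 64).
So (s^2 - 4*s - 7)Y = 8/(s^2 + 64) + (3*s - 17).
Solve for Y(s) and write it as one ratio of polynomials.

Y(s) = (3*s^3 - 17*s^2 + 192*s - 1080)/(s^4 - 4*s^3 + 57*s^2 - 256*s - 448)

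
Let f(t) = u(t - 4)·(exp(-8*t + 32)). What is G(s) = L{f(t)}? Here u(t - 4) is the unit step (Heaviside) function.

By the second shifting theorem, L{u(t - c)·g(t - c)} = e^(-cs)·H(s) with c = 4 and H(s) = L{g(t)}.
L{e^(-8t)} = 1/(s + 8).

G(s) = exp(-4*s)/(s + 8)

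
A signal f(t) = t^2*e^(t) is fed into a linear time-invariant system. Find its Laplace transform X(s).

L{e^(t)} = 1/(s - 1).
Then apply L{t^2·g(t)} = (-1)^2 d^2/ds^2[G(s)] with G(s) = 1/(s - 1):
differentiating 2 times and applying the sign gives 2/(s - 1)^3.

X(s) = 2/(s - 1)^3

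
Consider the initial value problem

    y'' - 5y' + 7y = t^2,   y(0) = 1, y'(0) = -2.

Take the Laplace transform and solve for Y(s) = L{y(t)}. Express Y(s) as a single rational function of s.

Transform both sides with L{·}.
The derivative rules (L{y''} = s^2 Y - s·y(0) - y'(0) and L{y'} = sY - y(0), with y(0) = 1, y'(0) = -2) turn the left side into (s^2 - 5*s + 7)Y - (s - 7).
The right side is L{t^2} = 2/s^3.
So (s^2 - 5*s + 7)Y = 2/s^3 + (s - 7).
Solve for Y(s) and write it as one ratio of polynomials.

Y(s) = (s^4 - 7*s^3 + 2)/(s^5 - 5*s^4 + 7*s^3)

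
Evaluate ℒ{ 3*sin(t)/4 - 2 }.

3/(4*(s^2 + 1)) - 2/s

Apply the Laplace transform termwise.
L{-2} = -2/s; (3/4)·[L{sin(t)} = 1/(s^2 + 1)].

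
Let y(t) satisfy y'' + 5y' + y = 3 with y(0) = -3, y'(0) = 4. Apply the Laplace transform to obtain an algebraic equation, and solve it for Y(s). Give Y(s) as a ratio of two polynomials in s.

Take the Laplace transform of both sides.
The derivative rules (L{y''} = s^2 Y - s·y(0) - y'(0) and L{y'} = sY - y(0), with y(0) = -3, y'(0) = 4) turn the left side into (s^2 + 5*s + 1)Y - (-3*s - 11).
The right side is L{3} = 3/s.
So (s^2 + 5*s + 1)Y = 3/s + (-3*s - 11).
Solve for Y(s) and write it as one ratio of polynomials.

Y(s) = (-3*s^2 - 11*s + 3)/(s^3 + 5*s^2 + s)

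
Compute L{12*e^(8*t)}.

L{12} = 12/s.
By the first shifting theorem, multiplying by e^(8t) replaces s with s - 8.

12/(s - 8)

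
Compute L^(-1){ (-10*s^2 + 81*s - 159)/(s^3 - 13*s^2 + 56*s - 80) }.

-5*t*exp(4*t) - 4*exp(5*t) - 6*exp(4*t)

Factor the denominator: s^3 - 13*s^2 + 56*s - 80 = (s - 5)*(s - 4)^2.
Partial fraction decomposition gives [-6/(s - 4)] + [-5/(s - 4)^2] + [-4/(s - 5)].
Invert each term: -6/(s - 4) ↔ -6e^(4t); -5/(s - 4)^2 ↔ -5t·e^(4t); -4/(s - 5) ↔ -4e^(5t).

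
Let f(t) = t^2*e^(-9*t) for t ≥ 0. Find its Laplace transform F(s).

L{e^(-9t)} = 1/(s + 9).
Then apply L{t^2·g(t)} = (-1)^2 d^2/ds^2[G(s)] with G(s) = 1/(s + 9):
differentiating 2 times and applying the sign gives 2/(s + 9)^3.

F(s) = 2/(s + 9)^3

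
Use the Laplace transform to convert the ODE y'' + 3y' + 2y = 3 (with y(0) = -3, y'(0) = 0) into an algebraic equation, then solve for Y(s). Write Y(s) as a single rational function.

Take the Laplace transform of both sides.
The derivative rules (L{y''} = s^2 Y - s·y(0) - y'(0) and L{y'} = sY - y(0), with y(0) = -3, y'(0) = 0) turn the left side into (s^2 + 3*s + 2)Y - (-3*s - 9).
The right side is L{3} = 3/s.
So (s^2 + 3*s + 2)Y = 3/s + (-3*s - 9).
Isolate Y and clear denominators.

Y(s) = (-3*s^2 - 9*s + 3)/(s^3 + 3*s^2 + 2*s)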